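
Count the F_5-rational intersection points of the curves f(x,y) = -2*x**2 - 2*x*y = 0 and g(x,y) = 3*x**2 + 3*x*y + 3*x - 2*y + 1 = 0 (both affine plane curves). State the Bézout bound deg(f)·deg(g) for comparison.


Common zeros: {(0, 3)}; count = 1; Bézout bound = 4.

deg(f) = 2, deg(g) = 2, so Bézout bound = 4.
Scan x ∈ F_5. For each x, list the y ∈ F_5 with f(x, y) ≡ 0 and those with g(x, y) ≡ 0 (mod 5); the common zeros in that column are the intersection.
  x = 0: f ≡ 0 at y ∈ {0, 1, 2, 3, 4}; g ≡ 0 at y ∈ {3}; common: {3}.
  x = 1: f ≡ 0 at y ∈ {4}; g ≡ 0 at y ∈ {3}; common: ∅.
  x = 2: f ≡ 0 at y ∈ {3}; g ≡ 0 at y ∈ {4}; common: ∅.
  x = 3: f ≡ 0 at y ∈ {2}; g ≡ 0 at y ∈ {4}; common: ∅.
  x = 4: f ≡ 0 at y ∈ {1}; g ≡ 0 at y ∈ ∅; common: ∅.
Collecting: common zeros = {(0, 3)}, so the count is 1.
Comparison with the Bézout bound: 1 ≤ 4 = deg(f)·deg(g), as expected for curves with no common component (the affine F_5-count falls short of the bound because intersections may lie at infinity, over extension fields, or carry multiplicity).


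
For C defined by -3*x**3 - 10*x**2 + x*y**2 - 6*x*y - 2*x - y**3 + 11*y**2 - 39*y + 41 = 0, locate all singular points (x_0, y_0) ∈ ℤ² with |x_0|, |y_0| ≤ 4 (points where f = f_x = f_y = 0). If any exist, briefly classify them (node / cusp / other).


Singular points: {(-1, 3)}; classification: node.

Compute partial derivatives:
  f_x = -9*x**2 - 20*x + y**2 - 6*y - 2.
  f_y = 2*x*y - 6*x - 3*y**2 + 22*y - 39.
Scan x_0 ∈ {−4, ..., 4}. For each x_0, f_y(x_0, y) is a polynomial in y; find its integer roots y ∈ {−4, ..., 4}, then test f_x and f at those candidates.
  x = -4: f_y(-4, y) = -3*y**2 + 14*y - 15; vanishes at y ∈ {3}. (-4, 3): f_x = -75 ≠ 0.
  x = -3: f_y(-3, y) = -3*y**2 + 16*y - 21; vanishes at y ∈ {3}. (-3, 3): f_x = -32 ≠ 0.
  x = -2: f_y(-2, y) = -3*y**2 + 18*y - 27; vanishes at y ∈ {3}. (-2, 3): f_x = -7 ≠ 0.
  x = -1: f_y(-1, y) = -3*y**2 + 20*y - 33; vanishes at y ∈ {3}. (-1, 3): f_x = 0, f = 0 — SINGULAR.
  x = 0: f_y(0, y) = -3*y**2 + 22*y - 39; vanishes at y ∈ {3}. (0, 3): f_x = -11 ≠ 0.
  x = 1: f_y(1, y) = -3*y**2 + 24*y - 45; vanishes at y ∈ {3}. (1, 3): f_x = -40 ≠ 0.
  x = 2: f_y(2, y) = -3*y**2 + 26*y - 51; vanishes at y ∈ {3}. (2, 3): f_x = -87 ≠ 0.
  x = 3: f_y(3, y) = -3*y**2 + 28*y - 57; vanishes at y ∈ {3}. (3, 3): f_x = -152 ≠ 0.
  x = 4: f_y(4, y) = -3*y**2 + 30*y - 63; vanishes at y ∈ {3}. (4, 3): f_x = -235 ≠ 0.
Only singular point on the grid: (-1, 3).
Classify: substitute x = -1 + u, y = 3 + v and expand: f = -3*u**3 - u**2 + u*v**2 - v**3 + v**2.
No constant or linear terms (consistent with a singular point). Quadratic part: -u**2 + v**2. Cubic part: -3*u**3 + u*v**2 - v**3.
The quadratic part v**2 - u**2 = (v − u)(v + u) splits into two distinct linear factors, so there are two distinct tangent lines y − 3 = ±(x − -1) — this is a node (ordinary double point).
Classification: node.


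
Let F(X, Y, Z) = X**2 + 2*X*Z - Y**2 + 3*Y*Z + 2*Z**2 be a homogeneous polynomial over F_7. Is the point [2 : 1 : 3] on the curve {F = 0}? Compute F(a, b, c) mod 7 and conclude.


F(2,1,3) ≡ 0 (mod 7); P is on the curve.

Evaluate F(2, 1, 3) term-by-term (mod 7).
  X**2 ↦ 1·4·1·1 = 4
  2*X*Z ↦ 2·2·1·3 = 12
  -Y**2 ↦ -1·1·1·1 = -1
  3*Y*Z ↦ 3·1·1·3 = 9
  2*Z**2 ↦ 2·1·1·9 = 18
Sum: F(2, 1, 3) = (4) + (12) + (-1) + (9) + (18) = 42.
Reducing mod 7: 42 ≡ 0 (mod 7).
Since F(a, b, c) ≡ 0 (mod 7), P lies on the curve.


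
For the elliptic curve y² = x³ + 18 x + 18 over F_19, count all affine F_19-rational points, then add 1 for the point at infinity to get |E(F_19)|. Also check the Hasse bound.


Affine points = {(2, 9), (2, 10), (3, 2), (3, 17), (5, 9), (5, 10), (6, 0), (8, 3), (8, 16), (9, 4), (9, 15), (10, 1), (10, 18), (12, 9), (12, 10), (13, 6), (13, 13)}; affine count = 17; |E(F_19)| = 18.

Discriminant check: Δ ∝ 4a³ + 27b² = 4·18³ + 27·18² = 4·5832 + 27·324 ≡ 4 (mod 19). Nonzero ⇒ E is nonsingular.
For each x ∈ F_19, compute rhs = x³ + 18·x + 18 mod 19, then count y ∈ F_19 with y² ≡ rhs.
  x = 0: rhs = 18, matching y values: none (0 points).
  x = 1: rhs = 18, matching y values: none (0 points).
  x = 2: rhs = 5, matching y values: 9, 10 (2 points).
  x = 3: rhs = 4, matching y values: 2, 17 (2 points).
  x = 4: rhs = 2, matching y values: none (0 points).
  x = 5: rhs = 5, matching y values: 9, 10 (2 points).
  x = 6: rhs = 0, matching y values: 0 (1 points).
  x = 7: rhs = 12, matching y values: none (0 points).
  x = 8: rhs = 9, matching y values: 3, 16 (2 points).
  x = 9: rhs = 16, matching y values: 4, 15 (2 points).
  x = 10: rhs = 1, matching y values: 1, 18 (2 points).
  x = 11: rhs = 8, matching y values: none (0 points).
  x = 12: rhs = 5, matching y values: 9, 10 (2 points).
  x = 13: rhs = 17, matching y values: 6, 13 (2 points).
  x = 14: rhs = 12, matching y values: none (0 points).
  x = 15: rhs = 15, matching y values: none (0 points).
  x = 16: rhs = 13, matching y values: none (0 points).
  x = 17: rhs = 12, matching y values: none (0 points).
  x = 18: rhs = 18, matching y values: none (0 points).
Total affine count: 17.
Full point count |E(F_19)| = 17 + 1 = 18.
Hasse bound: |18 − (19+1)| = |-2| = 2 ≤ 2√19 ≈ 8.7178 ✓.


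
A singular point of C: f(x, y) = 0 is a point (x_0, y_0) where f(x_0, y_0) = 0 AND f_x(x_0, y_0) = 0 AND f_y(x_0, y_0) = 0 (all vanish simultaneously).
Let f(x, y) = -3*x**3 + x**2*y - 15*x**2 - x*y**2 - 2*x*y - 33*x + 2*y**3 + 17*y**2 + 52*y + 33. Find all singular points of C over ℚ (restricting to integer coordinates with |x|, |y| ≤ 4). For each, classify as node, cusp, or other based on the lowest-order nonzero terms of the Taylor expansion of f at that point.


Singular points: {(-2, -3)}; classification: cusp.

Compute partial derivatives:
  f_x = -9*x**2 + 2*x*y - 30*x - y**2 - 2*y - 33.
  f_y = x**2 - 2*x*y - 2*x + 6*y**2 + 34*y + 52.
Scan x_0 ∈ {−4, ..., 4}. For each x_0, f_y(x_0, y) is a polynomial in y; find its integer roots y ∈ {−4, ..., 4}, then test f_x and f at those candidates.
  x = -4: f_y(-4, y) = 6*y**2 + 42*y + 76; no integer root y with |y| ≤ 4.
  x = -3: f_y(-3, y) = 6*y**2 + 40*y + 67; no integer root y with |y| ≤ 4.
  x = -2: f_y(-2, y) = 6*y**2 + 38*y + 60; vanishes at y ∈ {-3}. (-2, -3): f_x = 0, f = 0 — SINGULAR.
  x = -1: f_y(-1, y) = 6*y**2 + 36*y + 55; no integer root y with |y| ≤ 4.
  x = 0: f_y(0, y) = 6*y**2 + 34*y + 52; no integer root y with |y| ≤ 4.
  x = 1: f_y(1, y) = 6*y**2 + 32*y + 51; no integer root y with |y| ≤ 4.
  x = 2: f_y(2, y) = 6*y**2 + 30*y + 52; no integer root y with |y| ≤ 4.
  x = 3: f_y(3, y) = 6*y**2 + 28*y + 55; no integer root y with |y| ≤ 4.
  x = 4: f_y(4, y) = 6*y**2 + 26*y + 60; no integer root y with |y| ≤ 4.
Only singular point on the grid: (-2, -3).
Classify: substitute x = -2 + u, y = -3 + v and expand: f = -3*u**3 + u**2*v - u*v**2 + 2*v**3 + v**2.
No constant or linear terms (consistent with a singular point). Quadratic part: v**2. Cubic part: -3*u**3 + u**2*v - u*v**2 + 2*v**3.
The quadratic part v**2 is a perfect square, so there is a single (double) tangent line v = 0, i.e. y = -3. Restricting the cubic part to that line (v = 0) leaves -3*u**3 ≠ 0, so f is not divisible by v and the branch is v² ≈ 3*u**3 to lowest order — this is a cusp.
Classification: cusp.


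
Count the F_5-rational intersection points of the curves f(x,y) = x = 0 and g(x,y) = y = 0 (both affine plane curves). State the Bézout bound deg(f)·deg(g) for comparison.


Common zeros: {(0, 0)}; count = 1; Bézout bound = 1.

deg(f) = 1, deg(g) = 1, so Bézout bound = 1.
Scan x ∈ F_5. For each x, list the y ∈ F_5 with f(x, y) ≡ 0 and those with g(x, y) ≡ 0 (mod 5); the common zeros in that column are the intersection.
  x = 0: f ≡ 0 at y ∈ {0, 1, 2, 3, 4}; g ≡ 0 at y ∈ {0}; common: {0}.
  x = 1: f ≡ 0 at y ∈ ∅; g ≡ 0 at y ∈ {0}; common: ∅.
  x = 2: f ≡ 0 at y ∈ ∅; g ≡ 0 at y ∈ {0}; common: ∅.
  x = 3: f ≡ 0 at y ∈ ∅; g ≡ 0 at y ∈ {0}; common: ∅.
  x = 4: f ≡ 0 at y ∈ ∅; g ≡ 0 at y ∈ {0}; common: ∅.
Collecting: common zeros = {(0, 0)}, so the count is 1.
Comparison with the Bézout bound: 1 ≤ 1 = deg(f)·deg(g), as expected for curves with no common component (the bound is attained).


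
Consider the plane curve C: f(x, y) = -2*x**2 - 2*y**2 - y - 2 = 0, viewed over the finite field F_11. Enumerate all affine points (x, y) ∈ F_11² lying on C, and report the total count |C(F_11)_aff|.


Affine F_11-points: {(2, 6), (2, 10), (4, 2), (4, 3), (5, 1), (5, 4), (6, 1), (6, 4), (7, 2), (7, 3), (9, 6), (9, 10)}; count = 12.

For each of the 121 pairs (x, y) ∈ F_11², evaluate f(x, y) mod 11. Record the zeros.
  x = 0: [0↦9, 1↦6, 2↦10, 3↦10, 4↦6, 5↦9, 6↦8, 7↦3, 8↦5, 9↦3, 10↦8]  zeros at y ∈ ∅
  x = 1: [0↦7, 1↦4, 2↦8, 3↦8, 4↦4, 5↦7, 6↦6, 7↦1, 8↦3, 9↦1, 10↦6]  zeros at y ∈ ∅
  x = 2: [0↦1, 1↦9, 2↦2, 3↦2, 4↦9, 5↦1, 6↦0, 7↦6, 8↦8, 9↦6, 10↦0]  zeros at y ∈ {6, 10}
  x = 3: [0↦2, 1↦10, 2↦3, 3↦3, 4↦10, 5↦2, 6↦1, 7↦7, 8↦9, 9↦7, 10↦1]  zeros at y ∈ ∅
  x = 4: [0↦10, 1↦7, 2↦0, 3↦0, 4↦7, 5↦10, 6↦9, 7↦4, 8↦6, 9↦4, 10↦9]  zeros at y ∈ {2, 3}
  x = 5: [0↦3, 1↦0, 2↦4, 3↦4, 4↦0, 5↦3, 6↦2, 7↦8, 8↦10, 9↦8, 10↦2]  zeros at y ∈ {1, 4}
  x = 6: [0↦3, 1↦0, 2↦4, 3↦4, 4↦0, 5↦3, 6↦2, 7↦8, 8↦10, 9↦8, 10↦2]  zeros at y ∈ {1, 4}
  x = 7: [0↦10, 1↦7, 2↦0, 3↦0, 4↦7, 5↦10, 6↦9, 7↦4, 8↦6, 9↦4, 10↦9]  zeros at y ∈ {2, 3}
  x = 8: [0↦2, 1↦10, 2↦3, 3↦3, 4↦10, 5↦2, 6↦1, 7↦7, 8↦9, 9↦7, 10↦1]  zeros at y ∈ ∅
  x = 9: [0↦1, 1↦9, 2↦2, 3↦2, 4↦9, 5↦1, 6↦0, 7↦6, 8↦8, 9↦6, 10↦0]  zeros at y ∈ {6, 10}
  x = 10: [0↦7, 1↦4, 2↦8, 3↦8, 4↦4, 5↦7, 6↦6, 7↦1, 8↦3, 9↦1, 10↦6]  zeros at y ∈ ∅
Collecting zeros: affine points = {(2, 6), (2, 10), (4, 2), (4, 3), (5, 1), (5, 4), (6, 1), (6, 4), (7, 2), (7, 3), (9, 6), (9, 10)}.
Total count |C(F_11)_aff| = 12.


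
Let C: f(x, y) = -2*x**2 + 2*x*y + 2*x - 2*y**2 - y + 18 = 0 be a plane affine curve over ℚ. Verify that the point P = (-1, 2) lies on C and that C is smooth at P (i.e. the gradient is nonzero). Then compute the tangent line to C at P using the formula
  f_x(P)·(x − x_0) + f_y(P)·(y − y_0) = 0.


Tangent line at P: 10*x - 11*y + 32 = 0.

Step 1: f(-1, 2) = 0, so P lies on C.
Step 2: partial derivatives
  f_x(x, y) = -4*x + 2*y + 2, f_y(x, y) = 2*x - 4*y - 1.
  f_x(P) = 10, f_y(P) = -11 (gradient nonzero, so P is smooth).
Step 3: tangent line at P: 10·(x − -1) + -11·(y − 2) = 0.
Expanding: 10*x - 11*y + 32 = 0.


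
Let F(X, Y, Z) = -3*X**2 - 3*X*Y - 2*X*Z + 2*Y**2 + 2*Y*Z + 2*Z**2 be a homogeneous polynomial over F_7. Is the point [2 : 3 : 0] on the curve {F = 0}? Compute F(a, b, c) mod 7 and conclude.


F(2,3,0) ≡ 2 (mod 7); P is NOT on the curve.

Evaluate F(2, 3, 0) term-by-term (mod 7).
  -3*X**2 ↦ -3·4·1·1 = -12
  -3*X*Y ↦ -3·2·3·1 = -18
  -2*X*Z ↦ -2·2·1·0 = 0
  2*Y**2 ↦ 2·1·9·1 = 18
  2*Y*Z ↦ 2·1·3·0 = 0
  2*Z**2 ↦ 2·1·1·0 = 0
Sum: F(2, 3, 0) = (-12) + (-18) + (0) + (18) + (0) + (0) = -12.
Reducing mod 7: -12 ≡ 2 (mod 7).
Since F(a, b, c) ≡ 2 ≠ 0 (mod 7), P does NOT lie on the curve.


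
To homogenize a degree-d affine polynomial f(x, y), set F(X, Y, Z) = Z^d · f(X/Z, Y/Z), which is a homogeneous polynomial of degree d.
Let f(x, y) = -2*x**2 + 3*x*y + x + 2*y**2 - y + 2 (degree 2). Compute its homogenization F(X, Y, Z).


F(X, Y, Z) = -2*X**2 + 3*X*Y + X*Z + 2*Y**2 - Y*Z + 2*Z**2

deg(f) = 2.
Substitute x = X/Z, y = Y/Z into f, then multiply by Z^2.
  monomial -2·x^2·y^0 ↦ -2·X^2·Y^0·Z^0.
  monomial 3·x^1·y^1 ↦ 3·X^1·Y^1·Z^0.
  monomial 1·x^1·y^0 ↦ 1·X^1·Y^0·Z^1.
  monomial 2·x^0·y^2 ↦ 2·X^0·Y^2·Z^0.
  monomial -1·x^0·y^1 ↦ -1·X^0·Y^1·Z^1.
  monomial 2·x^0·y^0 ↦ 2·X^0·Y^0·Z^2.
Collecting: F(X, Y, Z) = -2*X**2 + 3*X*Y + X*Z + 2*Y**2 - Y*Z + 2*Z**2.


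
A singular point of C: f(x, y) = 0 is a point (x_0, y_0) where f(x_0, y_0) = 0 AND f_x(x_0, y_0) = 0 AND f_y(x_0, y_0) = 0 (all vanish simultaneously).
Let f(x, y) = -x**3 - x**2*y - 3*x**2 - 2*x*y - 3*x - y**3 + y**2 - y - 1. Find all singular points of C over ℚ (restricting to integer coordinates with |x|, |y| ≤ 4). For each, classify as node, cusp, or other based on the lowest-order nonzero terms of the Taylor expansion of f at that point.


Singular points: {(-1, 0)}; classification: cusp.

Compute partial derivatives:
  f_x = -3*x**2 - 2*x*y - 6*x - 2*y - 3.
  f_y = -x**2 - 2*x - 3*y**2 + 2*y - 1.
Scan x_0 ∈ {−4, ..., 4}. For each x_0, f_y(x_0, y) is a polynomial in y; find its integer roots y ∈ {−4, ..., 4}, then test f_x and f at those candidates.
  x = -4: f_y(-4, y) = -3*y**2 + 2*y - 9; no integer root y with |y| ≤ 4.
  x = -3: f_y(-3, y) = -3*y**2 + 2*y - 4; no integer root y with |y| ≤ 4.
  x = -2: f_y(-2, y) = -3*y**2 + 2*y - 1; no integer root y with |y| ≤ 4.
  x = -1: f_y(-1, y) = -3*y**2 + 2*y; vanishes at y ∈ {0}. (-1, 0): f_x = 0, f = 0 — SINGULAR.
  x = 0: f_y(0, y) = -3*y**2 + 2*y - 1; no integer root y with |y| ≤ 4.
  x = 1: f_y(1, y) = -3*y**2 + 2*y - 4; no integer root y with |y| ≤ 4.
  x = 2: f_y(2, y) = -3*y**2 + 2*y - 9; no integer root y with |y| ≤ 4.
  x = 3: f_y(3, y) = -3*y**2 + 2*y - 16; no integer root y with |y| ≤ 4.
  x = 4: f_y(4, y) = -3*y**2 + 2*y - 25; no integer root y with |y| ≤ 4.
Only singular point on the grid: (-1, 0).
Classify: substitute x = -1 + u, y = 0 + v and expand: f = -u**3 - u**2*v - v**3 + v**2.
No constant or linear terms (consistent with a singular point). Quadratic part: v**2. Cubic part: -u**3 - u**2*v - v**3.
The quadratic part v**2 is a perfect square, so there is a single (double) tangent line v = 0, i.e. y = 0. Restricting the cubic part to that line (v = 0) leaves -u**3 ≠ 0, so f is not divisible by v and the branch is v² ≈ u**3 to lowest order — this is a cusp.
Classification: cusp.


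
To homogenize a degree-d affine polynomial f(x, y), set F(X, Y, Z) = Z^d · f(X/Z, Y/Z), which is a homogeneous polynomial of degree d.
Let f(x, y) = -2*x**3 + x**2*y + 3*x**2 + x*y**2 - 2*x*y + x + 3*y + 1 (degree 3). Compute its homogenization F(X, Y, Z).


F(X, Y, Z) = -2*X**3 + X**2*Y + 3*X**2*Z + X*Y**2 - 2*X*Y*Z + X*Z**2 + 3*Y*Z**2 + Z**3

deg(f) = 3.
Substitute x = X/Z, y = Y/Z into f, then multiply by Z^3.
  monomial -2·x^3·y^0 ↦ -2·X^3·Y^0·Z^0.
  monomial 1·x^2·y^1 ↦ 1·X^2·Y^1·Z^0.
  monomial 3·x^2·y^0 ↦ 3·X^2·Y^0·Z^1.
  monomial 1·x^1·y^2 ↦ 1·X^1·Y^2·Z^0.
  monomial -2·x^1·y^1 ↦ -2·X^1·Y^1·Z^1.
  monomial 1·x^1·y^0 ↦ 1·X^1·Y^0·Z^2.
  monomial 3·x^0·y^1 ↦ 3·X^0·Y^1·Z^2.
  monomial 1·x^0·y^0 ↦ 1·X^0·Y^0·Z^3.
Collecting: F(X, Y, Z) = -2*X**3 + X**2*Y + 3*X**2*Z + X*Y**2 - 2*X*Y*Z + X*Z**2 + 3*Y*Z**2 + Z**3.


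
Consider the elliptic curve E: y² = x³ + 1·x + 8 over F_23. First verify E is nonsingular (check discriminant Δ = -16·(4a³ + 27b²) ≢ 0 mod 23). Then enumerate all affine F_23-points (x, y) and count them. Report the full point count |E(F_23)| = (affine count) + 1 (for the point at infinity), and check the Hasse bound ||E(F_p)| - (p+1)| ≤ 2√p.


Affine points = {(0, 10), (0, 13), (2, 8), (2, 15), (5, 0), (6, 0), (7, 6), (7, 17), (10, 11), (10, 12), (11, 4), (11, 19), (12, 0), (14, 11), (14, 12), (16, 7), (16, 16), (17, 4), (17, 19), (18, 4), (18, 19), (19, 3), (19, 20), (20, 1), (20, 22), (22, 11), (22, 12)}; affine count = 27; |E(F_23)| = 28.

Discriminant check: Δ ∝ 4a³ + 27b² = 4·1³ + 27·8² = 4·1 + 27·64 ≡ 7 (mod 23). Nonzero ⇒ E is nonsingular.
For each x ∈ F_23, compute rhs = x³ + 1·x + 8 mod 23, then count y ∈ F_23 with y² ≡ rhs.
  x = 0: rhs = 8, matching y values: 10, 13 (2 points).
  x = 1: rhs = 10, matching y values: none (0 points).
  x = 2: rhs = 18, matching y values: 8, 15 (2 points).
  x = 3: rhs = 15, matching y values: none (0 points).
  x = 4: rhs = 7, matching y values: none (0 points).
  x = 5: rhs = 0, matching y values: 0 (1 points).
  x = 6: rhs = 0, matching y values: 0 (1 points).
  x = 7: rhs = 13, matching y values: 6, 17 (2 points).
  x = 8: rhs = 22, matching y values: none (0 points).
  x = 9: rhs = 10, matching y values: none (0 points).
  x = 10: rhs = 6, matching y values: 11, 12 (2 points).
  x = 11: rhs = 16, matching y values: 4, 19 (2 points).
  x = 12: rhs = 0, matching y values: 0 (1 points).
  x = 13: rhs = 10, matching y values: none (0 points).
  x = 14: rhs = 6, matching y values: 11, 12 (2 points).
  x = 15: rhs = 17, matching y values: none (0 points).
  x = 16: rhs = 3, matching y values: 7, 16 (2 points).
  x = 17: rhs = 16, matching y values: 4, 19 (2 points).
  x = 18: rhs = 16, matching y values: 4, 19 (2 points).
  x = 19: rhs = 9, matching y values: 3, 20 (2 points).
  x = 20: rhs = 1, matching y values: 1, 22 (2 points).
  x = 21: rhs = 21, matching y values: none (0 points).
  x = 22: rhs = 6, matching y values: 11, 12 (2 points).
Total affine count: 27.
Full point count |E(F_23)| = 27 + 1 = 28.
Hasse bound: |28 − (23+1)| = |4| = 4 ≤ 2√23 ≈ 9.5917 ✓.


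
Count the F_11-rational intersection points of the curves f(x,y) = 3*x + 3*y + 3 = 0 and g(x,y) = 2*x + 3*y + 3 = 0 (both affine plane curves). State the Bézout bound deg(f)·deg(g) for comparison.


Common zeros: {(0, 10)}; count = 1; Bézout bound = 1.

deg(f) = 1, deg(g) = 1, so Bézout bound = 1.
Scan x ∈ F_11. For each x, list the y ∈ F_11 with f(x, y) ≡ 0 and those with g(x, y) ≡ 0 (mod 11); the common zeros in that column are the intersection.
  x = 0: f ≡ 0 at y ∈ {10}; g ≡ 0 at y ∈ {10}; common: {10}.
  x = 1: f ≡ 0 at y ∈ {9}; g ≡ 0 at y ∈ {2}; common: ∅.
  x = 2: f ≡ 0 at y ∈ {8}; g ≡ 0 at y ∈ {5}; common: ∅.
  x = 3: f ≡ 0 at y ∈ {7}; g ≡ 0 at y ∈ {8}; common: ∅.
  x = 4: f ≡ 0 at y ∈ {6}; g ≡ 0 at y ∈ {0}; common: ∅.
  x = 5: f ≡ 0 at y ∈ {5}; g ≡ 0 at y ∈ {3}; common: ∅.
  x = 6: f ≡ 0 at y ∈ {4}; g ≡ 0 at y ∈ {6}; common: ∅.
  x = 7: f ≡ 0 at y ∈ {3}; g ≡ 0 at y ∈ {9}; common: ∅.
  x = 8: f ≡ 0 at y ∈ {2}; g ≡ 0 at y ∈ {1}; common: ∅.
  x = 9: f ≡ 0 at y ∈ {1}; g ≡ 0 at y ∈ {4}; common: ∅.
  x = 10: f ≡ 0 at y ∈ {0}; g ≡ 0 at y ∈ {7}; common: ∅.
Collecting: common zeros = {(0, 10)}, so the count is 1.
Comparison with the Bézout bound: 1 ≤ 1 = deg(f)·deg(g), as expected for curves with no common component (the bound is attained).


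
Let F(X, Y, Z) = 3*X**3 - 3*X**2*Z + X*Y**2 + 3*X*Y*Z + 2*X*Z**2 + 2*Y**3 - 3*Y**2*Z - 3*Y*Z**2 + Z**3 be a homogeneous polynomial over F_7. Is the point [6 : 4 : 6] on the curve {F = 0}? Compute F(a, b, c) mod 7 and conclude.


F(6,4,6) ≡ 3 (mod 7); P is NOT on the curve.

Evaluate F(6, 4, 6) term-by-term (mod 7).
  3*X**3 ↦ 3·216·1·1 = 648
  -3*X**2*Z ↦ -3·36·1·6 = -648
  X*Y**2 ↦ 1·6·16·1 = 96
  3*X*Y*Z ↦ 3·6·4·6 = 432
  2*X*Z**2 ↦ 2·6·1·36 = 432
  2*Y**3 ↦ 2·1·64·1 = 128
  -3*Y**2*Z ↦ -3·1·16·6 = -288
  -3*Y*Z**2 ↦ -3·1·4·36 = -432
  Z**3 ↦ 1·1·1·216 = 216
Sum: F(6, 4, 6) = (648) + (-648) + (96) + (432) + (432) + (128) + (-288) + (-432) + (216) = 584.
Reducing mod 7: 584 ≡ 3 (mod 7).
Since F(a, b, c) ≡ 3 ≠ 0 (mod 7), P does NOT lie on the curve.


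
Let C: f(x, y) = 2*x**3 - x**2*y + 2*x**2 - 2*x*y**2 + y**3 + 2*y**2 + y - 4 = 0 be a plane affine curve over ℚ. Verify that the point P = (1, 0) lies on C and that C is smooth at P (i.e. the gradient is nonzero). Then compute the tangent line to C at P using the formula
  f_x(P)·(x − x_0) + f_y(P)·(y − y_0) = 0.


Tangent line at P: 10*x - 10 = 0.

Step 1: f(1, 0) = 0, so P lies on C.
Step 2: partial derivatives
  f_x(x, y) = 6*x**2 - 2*x*y + 4*x - 2*y**2, f_y(x, y) = -x**2 - 4*x*y + 3*y**2 + 4*y + 1.
  f_x(P) = 10, f_y(P) = 0 (gradient nonzero, so P is smooth).
Step 3: tangent line at P: 10·(x − 1) + 0·(y − 0) = 0.
Expanding: 10*x - 10 = 0.


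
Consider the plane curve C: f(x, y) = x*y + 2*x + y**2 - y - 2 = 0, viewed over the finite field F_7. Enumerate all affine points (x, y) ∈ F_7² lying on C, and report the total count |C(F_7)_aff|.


Affine F_7-points: {(0, 2), (0, 6), (1, 0), (2, 3), (3, 1), (3, 4)}; count = 6.

For each of the 49 pairs (x, y) ∈ F_7², evaluate f(x, y) mod 7. Record the zeros.
  x = 0: [0↦5, 1↦5, 2↦0, 3↦4, 4↦3, 5↦4, 6↦0]  zeros at y ∈ {2, 6}
  x = 1: [0↦0, 1↦1, 2↦4, 3↦2, 4↦2, 5↦4, 6↦1]  zeros at y ∈ {0}
  x = 2: [0↦2, 1↦4, 2↦1, 3↦0, 4↦1, 5↦4, 6↦2]  zeros at y ∈ {3}
  x = 3: [0↦4, 1↦0, 2↦5, 3↦5, 4↦0, 5↦4, 6↦3]  zeros at y ∈ {1, 4}
  x = 4: [0↦6, 1↦3, 2↦2, 3↦3, 4↦6, 5↦4, 6↦4]  zeros at y ∈ ∅
  x = 5: [0↦1, 1↦6, 2↦6, 3↦1, 4↦5, 5↦4, 6↦5]  zeros at y ∈ ∅
  x = 6: [0↦3, 1↦2, 2↦3, 3↦6, 4↦4, 5↦4, 6↦6]  zeros at y ∈ ∅
Collecting zeros: affine points = {(0, 2), (0, 6), (1, 0), (2, 3), (3, 1), (3, 4)}.
Total count |C(F_7)_aff| = 6.


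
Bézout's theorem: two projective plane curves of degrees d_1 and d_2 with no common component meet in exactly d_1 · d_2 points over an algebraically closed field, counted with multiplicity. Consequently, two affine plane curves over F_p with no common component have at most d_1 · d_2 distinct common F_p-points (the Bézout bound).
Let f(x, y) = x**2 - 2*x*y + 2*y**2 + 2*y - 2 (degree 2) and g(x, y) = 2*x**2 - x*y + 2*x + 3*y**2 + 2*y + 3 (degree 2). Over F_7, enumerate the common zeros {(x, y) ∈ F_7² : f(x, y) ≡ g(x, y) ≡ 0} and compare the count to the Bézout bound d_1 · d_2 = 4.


Common zeros: {(1, 2), (2, 3)}; count = 2; Bézout bound = 4.

deg(f) = 2, deg(g) = 2, so Bézout bound = 4.
Scan x ∈ F_7. For each x, list the y ∈ F_7 with f(x, y) ≡ 0 and those with g(x, y) ≡ 0 (mod 7); the common zeros in that column are the intersection.
  x = 0: f ≡ 0 at y ∈ ∅; g ≡ 0 at y ∈ ∅; common: ∅.
  x = 1: f ≡ 0 at y ∈ {2, 5}; g ≡ 0 at y ∈ {0, 2}; common: {2}.
  x = 2: f ≡ 0 at y ∈ {3, 5}; g ≡ 0 at y ∈ {3, 4}; common: {3}.
  x = 3: f ≡ 0 at y ∈ {0, 2}; g ≡ 0 at y ∈ ∅; common: ∅.
  x = 4: f ≡ 0 at y ∈ {0, 3}; g ≡ 0 at y ∈ ∅; common: ∅.
  x = 5: f ≡ 0 at y ∈ ∅; g ≡ 0 at y ∈ {0, 1}; common: ∅.
  x = 6: f ≡ 0 at y ∈ ∅; g ≡ 0 at y ∈ {2, 4}; common: ∅.
Collecting: common zeros = {(1, 2), (2, 3)}, so the count is 2.
Comparison with the Bézout bound: 2 ≤ 4 = deg(f)·deg(g), as expected for curves with no common component (the affine F_7-count falls short of the bound because intersections may lie at infinity, over extension fields, or carry multiplicity).


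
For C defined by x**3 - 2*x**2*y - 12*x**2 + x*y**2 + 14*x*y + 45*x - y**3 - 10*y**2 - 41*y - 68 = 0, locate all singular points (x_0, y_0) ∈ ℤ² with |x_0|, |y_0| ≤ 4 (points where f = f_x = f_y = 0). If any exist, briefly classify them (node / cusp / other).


Singular points: {(2, -3)}; classification: cusp.

Compute partial derivatives:
  f_x = 3*x**2 - 4*x*y - 24*x + y**2 + 14*y + 45.
  f_y = -2*x**2 + 2*x*y + 14*x - 3*y**2 - 20*y - 41.
Scan x_0 ∈ {−4, ..., 4}. For each x_0, f_y(x_0, y) is a polynomial in y; find its integer roots y ∈ {−4, ..., 4}, then test f_x and f at those candidates.
  x = -4: f_y(-4, y) = -3*y**2 - 28*y - 129; no integer root y with |y| ≤ 4.
  x = -3: f_y(-3, y) = -3*y**2 - 26*y - 101; no integer root y with |y| ≤ 4.
  x = -2: f_y(-2, y) = -3*y**2 - 24*y - 77; no integer root y with |y| ≤ 4.
  x = -1: f_y(-1, y) = -3*y**2 - 22*y - 57; no integer root y with |y| ≤ 4.
  x = 0: f_y(0, y) = -3*y**2 - 20*y - 41; no integer root y with |y| ≤ 4.
  x = 1: f_y(1, y) = -3*y**2 - 18*y - 29; no integer root y with |y| ≤ 4.
  x = 2: f_y(2, y) = -3*y**2 - 16*y - 21; vanishes at y ∈ {-3}. (2, -3): f_x = 0, f = 0 — SINGULAR.
  x = 3: f_y(3, y) = -3*y**2 - 14*y - 17; no integer root y with |y| ≤ 4.
  x = 4: f_y(4, y) = -3*y**2 - 12*y - 17; no integer root y with |y| ≤ 4.
Only singular point on the grid: (2, -3).
Classify: substitute x = 2 + u, y = -3 + v and expand: f = u**3 - 2*u**2*v + u*v**2 - v**3 + v**2.
No constant or linear terms (consistent with a singular point). Quadratic part: v**2. Cubic part: u**3 - 2*u**2*v + u*v**2 - v**3.
The quadratic part v**2 is a perfect square, so there is a single (double) tangent line v = 0, i.e. y = -3. Restricting the cubic part to that line (v = 0) leaves u**3 ≠ 0, so f is not divisible by v and the branch is v² ≈ -u**3 to lowest order — this is a cusp.
Classification: cusp.


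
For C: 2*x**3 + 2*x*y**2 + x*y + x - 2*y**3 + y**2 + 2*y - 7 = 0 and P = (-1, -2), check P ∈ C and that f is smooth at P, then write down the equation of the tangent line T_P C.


Tangent line at P: 13*x - 19*y - 25 = 0.

Step 1: f(-1, -2) = 0, so P lies on C.
Step 2: partial derivatives
  f_x(x, y) = 6*x**2 + 2*y**2 + y + 1, f_y(x, y) = 4*x*y + x - 6*y**2 + 2*y + 2.
  f_x(P) = 13, f_y(P) = -19 (gradient nonzero, so P is smooth).
Step 3: tangent line at P: 13·(x − -1) + -19·(y − -2) = 0.
Expanding: 13*x - 19*y - 25 = 0.


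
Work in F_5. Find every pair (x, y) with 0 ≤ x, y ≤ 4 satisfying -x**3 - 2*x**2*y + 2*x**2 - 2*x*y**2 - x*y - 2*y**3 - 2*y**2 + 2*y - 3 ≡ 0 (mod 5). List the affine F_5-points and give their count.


Affine F_5-points: {(0, 1), (0, 4), (1, 3), (2, 3), (3, 3), (4, 0)}; count = 6.

For each of the 25 pairs (x, y) ∈ F_5², evaluate f(x, y) mod 5. Record the zeros.
  x = 0: [0↦2, 1↦0, 2↦2, 3↦1, 4↦0]  zeros at y ∈ {1, 4}
  x = 1: [0↦3, 1↦1, 2↦4, 3↦0, 4↦2]  zeros at y ∈ {3}
  x = 2: [0↦2, 1↦1, 2↦1, 3↦0, 4↦1]  zeros at y ∈ {3}
  x = 3: [0↦3, 1↦4, 2↦2, 3↦0, 4↦1]  zeros at y ∈ {3}
  x = 4: [0↦0, 1↦4, 2↦1, 3↦4, 4↦1]  zeros at y ∈ {0}
Collecting zeros: affine points = {(0, 1), (0, 4), (1, 3), (2, 3), (3, 3), (4, 0)}.
Total count |C(F_5)_aff| = 6.


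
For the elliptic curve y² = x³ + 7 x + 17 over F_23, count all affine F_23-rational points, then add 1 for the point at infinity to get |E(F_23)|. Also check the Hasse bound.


Affine points = {(1, 5), (1, 18), (2, 4), (2, 19), (5, 4), (5, 19), (7, 8), (7, 15), (9, 2), (9, 21), (10, 11), (10, 12), (12, 9), (12, 14), (15, 1), (15, 22), (16, 4), (16, 19), (17, 9), (17, 14), (18, 8), (18, 15), (21, 8), (21, 15), (22, 3), (22, 20)}; affine count = 26; |E(F_23)| = 27.

Discriminant check: Δ ∝ 4a³ + 27b² = 4·7³ + 27·17² = 4·343 + 27·289 ≡ 21 (mod 23). Nonzero ⇒ E is nonsingular.
For each x ∈ F_23, compute rhs = x³ + 7·x + 17 mod 23, then count y ∈ F_23 with y² ≡ rhs.
  x = 0: rhs = 17, matching y values: none (0 points).
  x = 1: rhs = 2, matching y values: 5, 18 (2 points).
  x = 2: rhs = 16, matching y values: 4, 19 (2 points).
  x = 3: rhs = 19, matching y values: none (0 points).
  x = 4: rhs = 17, matching y values: none (0 points).
  x = 5: rhs = 16, matching y values: 4, 19 (2 points).
  x = 6: rhs = 22, matching y values: none (0 points).
  x = 7: rhs = 18, matching y values: 8, 15 (2 points).
  x = 8: rhs = 10, matching y values: none (0 points).
  x = 9: rhs = 4, matching y values: 2, 21 (2 points).
  x = 10: rhs = 6, matching y values: 11, 12 (2 points).
  x = 11: rhs = 22, matching y values: none (0 points).
  x = 12: rhs = 12, matching y values: 9, 14 (2 points).
  x = 13: rhs = 5, matching y values: none (0 points).
  x = 14: rhs = 7, matching y values: none (0 points).
  x = 15: rhs = 1, matching y values: 1, 22 (2 points).
  x = 16: rhs = 16, matching y values: 4, 19 (2 points).
  x = 17: rhs = 12, matching y values: 9, 14 (2 points).
  x = 18: rhs = 18, matching y values: 8, 15 (2 points).
  x = 19: rhs = 17, matching y values: none (0 points).
  x = 20: rhs = 15, matching y values: none (0 points).
  x = 21: rhs = 18, matching y values: 8, 15 (2 points).
  x = 22: rhs = 9, matching y values: 3, 20 (2 points).
Total affine count: 26.
Full point count |E(F_23)| = 26 + 1 = 27.
Hasse bound: |27 − (23+1)| = |3| = 3 ≤ 2√23 ≈ 9.5917 ✓.


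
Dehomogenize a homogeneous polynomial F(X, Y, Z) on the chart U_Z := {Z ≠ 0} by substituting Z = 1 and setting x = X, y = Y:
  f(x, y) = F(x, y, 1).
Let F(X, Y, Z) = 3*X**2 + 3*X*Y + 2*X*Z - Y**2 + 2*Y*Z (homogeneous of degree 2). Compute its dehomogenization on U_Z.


f(x, y) = 3*x**2 + 3*x*y + 2*x - y**2 + 2*y

On U_Z we set Z = 1. Each monomial c·X^i·Y^j·Z^k in F becomes c·x^i·y^j·1^k = c·x^i·y^j.
Substituting Z = 1: F(X, Y, 1) = 3*x**2 + 3*x*y + 2*x - y**2 + 2*y.
Note: deg(f) ≤ deg(F) = 2; strict inequality happens when F is divisible by Z (lost terms).


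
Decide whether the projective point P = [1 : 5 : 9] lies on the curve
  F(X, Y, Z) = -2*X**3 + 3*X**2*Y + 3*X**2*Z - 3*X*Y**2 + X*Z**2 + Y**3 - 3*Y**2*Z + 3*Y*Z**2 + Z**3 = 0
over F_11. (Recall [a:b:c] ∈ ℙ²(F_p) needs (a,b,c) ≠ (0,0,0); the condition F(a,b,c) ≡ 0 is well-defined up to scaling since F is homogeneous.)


F(1,5,9) ≡ 10 (mod 11); P is NOT on the curve.

Evaluate F(1, 5, 9) term-by-term (mod 11).
  -2*X**3 ↦ -2·1·1·1 = -2
  3*X**2*Y ↦ 3·1·5·1 = 15
  3*X**2*Z ↦ 3·1·1·9 = 27
  -3*X*Y**2 ↦ -3·1·25·1 = -75
  X*Z**2 ↦ 1·1·1·81 = 81
  Y**3 ↦ 1·1·125·1 = 125
  -3*Y**2*Z ↦ -3·1·25·9 = -675
  3*Y*Z**2 ↦ 3·1·5·81 = 1215
  Z**3 ↦ 1·1·1·729 = 729
Sum: F(1, 5, 9) = (-2) + (15) + (27) + (-75) + (81) + (125) + (-675) + (1215) + (729) = 1440.
Reducing mod 11: 1440 ≡ 10 (mod 11).
Since F(a, b, c) ≡ 10 ≠ 0 (mod 11), P does NOT lie on the curve.


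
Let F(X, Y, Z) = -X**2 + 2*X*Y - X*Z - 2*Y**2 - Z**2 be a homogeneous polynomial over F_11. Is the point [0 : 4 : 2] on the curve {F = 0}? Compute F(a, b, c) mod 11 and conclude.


F(0,4,2) ≡ 8 (mod 11); P is NOT on the curve.

Evaluate F(0, 4, 2) term-by-term (mod 11).
  -X**2 ↦ -1·0·1·1 = 0
  2*X*Y ↦ 2·0·4·1 = 0
  -X*Z ↦ -1·0·1·2 = 0
  -2*Y**2 ↦ -2·1·16·1 = -32
  -Z**2 ↦ -1·1·1·4 = -4
Sum: F(0, 4, 2) = (0) + (0) + (0) + (-32) + (-4) = -36.
Reducing mod 11: -36 ≡ 8 (mod 11).
Since F(a, b, c) ≡ 8 ≠ 0 (mod 11), P does NOT lie on the curve.


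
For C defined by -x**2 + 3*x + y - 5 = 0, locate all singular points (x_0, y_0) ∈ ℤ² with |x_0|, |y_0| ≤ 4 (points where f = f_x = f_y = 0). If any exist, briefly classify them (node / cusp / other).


No singular points in the scanned grid; C is smooth there.

Compute partial derivatives:
  f_x = 3 - 2*x.
  f_y = 1.
f_y = 1 is a nonzero constant, so f_y never vanishes: no point (x, y) can satisfy f = f_x = f_y = 0. In particular no (x, y) ∈ {−4, ..., 4}² is singular; the curve is smooth.


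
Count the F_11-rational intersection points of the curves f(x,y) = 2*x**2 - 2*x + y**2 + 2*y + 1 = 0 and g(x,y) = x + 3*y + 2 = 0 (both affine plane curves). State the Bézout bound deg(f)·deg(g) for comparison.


Common zeros: {(1, 10), (7, 8)}; count = 2; Bézout bound = 2.

deg(f) = 2, deg(g) = 1, so Bézout bound = 2.
Scan x ∈ F_11. For each x, list the y ∈ F_11 with f(x, y) ≡ 0 and those with g(x, y) ≡ 0 (mod 11); the common zeros in that column are the intersection.
  x = 0: f ≡ 0 at y ∈ {10}; g ≡ 0 at y ∈ {3}; common: ∅.
  x = 1: f ≡ 0 at y ∈ {10}; g ≡ 0 at y ∈ {10}; common: {10}.
  x = 2: f ≡ 0 at y ∈ ∅; g ≡ 0 at y ∈ {6}; common: ∅.
  x = 3: f ≡ 0 at y ∈ ∅; g ≡ 0 at y ∈ {2}; common: ∅.
  x = 4: f ≡ 0 at y ∈ {2, 7}; g ≡ 0 at y ∈ {9}; common: ∅.
  x = 5: f ≡ 0 at y ∈ {1, 8}; g ≡ 0 at y ∈ {5}; common: ∅.
  x = 6: f ≡ 0 at y ∈ ∅; g ≡ 0 at y ∈ {1}; common: ∅.
  x = 7: f ≡ 0 at y ∈ {1, 8}; g ≡ 0 at y ∈ {8}; common: {8}.
  x = 8: f ≡ 0 at y ∈ {2, 7}; g ≡ 0 at y ∈ {4}; common: ∅.
  x = 9: f ≡ 0 at y ∈ ∅; g ≡ 0 at y ∈ {0}; common: ∅.
  x = 10: f ≡ 0 at y ∈ ∅; g ≡ 0 at y ∈ {7}; common: ∅.
Collecting: common zeros = {(1, 10), (7, 8)}, so the count is 2.
Comparison with the Bézout bound: 2 ≤ 2 = deg(f)·deg(g), as expected for curves with no common component (the bound is attained).


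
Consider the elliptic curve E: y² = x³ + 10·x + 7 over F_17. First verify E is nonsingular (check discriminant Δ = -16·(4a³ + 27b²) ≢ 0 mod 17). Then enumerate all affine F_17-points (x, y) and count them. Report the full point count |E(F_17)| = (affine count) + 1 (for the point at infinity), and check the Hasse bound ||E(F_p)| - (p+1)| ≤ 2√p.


Affine points = {(1, 1), (1, 16), (2, 1), (2, 16), (3, 8), (3, 9), (4, 3), (4, 14), (8, 2), (8, 15), (10, 6), (10, 11), (12, 6), (12, 11), (14, 1), (14, 16), (15, 8), (15, 9), (16, 8), (16, 9)}; affine count = 20; |E(F_17)| = 21.

Discriminant check: Δ ∝ 4a³ + 27b² = 4·10³ + 27·7² = 4·1000 + 27·49 ≡ 2 (mod 17). Nonzero ⇒ E is nonsingular.
For each x ∈ F_17, compute rhs = x³ + 10·x + 7 mod 17, then count y ∈ F_17 with y² ≡ rhs.
  x = 0: rhs = 7, matching y values: none (0 points).
  x = 1: rhs = 1, matching y values: 1, 16 (2 points).
  x = 2: rhs = 1, matching y values: 1, 16 (2 points).
  x = 3: rhs = 13, matching y values: 8, 9 (2 points).
  x = 4: rhs = 9, matching y values: 3, 14 (2 points).
  x = 5: rhs = 12, matching y values: none (0 points).
  x = 6: rhs = 11, matching y values: none (0 points).
  x = 7: rhs = 12, matching y values: none (0 points).
  x = 8: rhs = 4, matching y values: 2, 15 (2 points).
  x = 9: rhs = 10, matching y values: none (0 points).
  x = 10: rhs = 2, matching y values: 6, 11 (2 points).
  x = 11: rhs = 3, matching y values: none (0 points).
  x = 12: rhs = 2, matching y values: 6, 11 (2 points).
  x = 13: rhs = 5, matching y values: none (0 points).
  x = 14: rhs = 1, matching y values: 1, 16 (2 points).
  x = 15: rhs = 13, matching y values: 8, 9 (2 points).
  x = 16: rhs = 13, matching y values: 8, 9 (2 points).
Total affine count: 20.
Full point count |E(F_17)| = 20 + 1 = 21.
Hasse bound: |21 − (17+1)| = |3| = 3 ≤ 2√17 ≈ 8.2462 ✓.


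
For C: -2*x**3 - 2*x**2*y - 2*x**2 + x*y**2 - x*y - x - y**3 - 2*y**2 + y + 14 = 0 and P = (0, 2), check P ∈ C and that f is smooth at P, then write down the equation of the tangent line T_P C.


Tangent line at P: x - 19*y + 38 = 0.

Step 1: f(0, 2) = 0, so P lies on C.
Step 2: partial derivatives
  f_x(x, y) = -6*x**2 - 4*x*y - 4*x + y**2 - y - 1, f_y(x, y) = -2*x**2 + 2*x*y - x - 3*y**2 - 4*y + 1.
  f_x(P) = 1, f_y(P) = -19 (gradient nonzero, so P is smooth).
Step 3: tangent line at P: 1·(x − 0) + -19·(y − 2) = 0.
Expanding: x - 19*y + 38 = 0.


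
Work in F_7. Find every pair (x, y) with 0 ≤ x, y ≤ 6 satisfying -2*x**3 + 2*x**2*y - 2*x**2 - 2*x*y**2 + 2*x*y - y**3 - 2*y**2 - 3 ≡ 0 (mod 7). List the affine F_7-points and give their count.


Affine F_7-points: {(1, 0), (1, 4), (1, 6), (2, 2), (3, 5)}; count = 5.

For each of the 49 pairs (x, y) ∈ F_7², evaluate f(x, y) mod 7. Record the zeros.
  x = 0: [0↦4, 1↦1, 2↦2, 3↦1, 4↦6, 5↦4, 6↦3]  zeros at y ∈ ∅
  x = 1: [0↦0, 1↦6, 2↦5, 3↦5, 4↦0, 5↦5, 6↦0]  zeros at y ∈ {0, 4, 6}
  x = 2: [0↦1, 1↦6, 2↦0, 3↦5, 4↦1, 5↦3, 6↦5]  zeros at y ∈ {2}
  x = 3: [0↦2, 1↦3, 2↦3, 3↦3, 4↦4, 5↦0, 6↦6]  zeros at y ∈ {5}
  x = 4: [0↦5, 1↦6, 2↦2, 3↦1, 4↦4, 5↦5, 6↦5]  zeros at y ∈ ∅
  x = 5: [0↦5, 1↦3, 2↦6, 3↦1, 4↦3, 5↦6, 6↦4]  zeros at y ∈ ∅
  x = 6: [0↦4, 1↦3, 2↦3, 3↦5, 4↦3, 5↦5, 6↦5]  zeros at y ∈ ∅
Collecting zeros: affine points = {(1, 0), (1, 4), (1, 6), (2, 2), (3, 5)}.
Total count |C(F_7)_aff| = 5.


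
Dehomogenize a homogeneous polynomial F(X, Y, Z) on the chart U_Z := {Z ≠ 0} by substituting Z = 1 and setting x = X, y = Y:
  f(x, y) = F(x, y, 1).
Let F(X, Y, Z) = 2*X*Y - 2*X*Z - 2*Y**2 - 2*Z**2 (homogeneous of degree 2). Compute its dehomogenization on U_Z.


f(x, y) = 2*x*y - 2*x - 2*y**2 - 2

On U_Z we set Z = 1. Each monomial c·X^i·Y^j·Z^k in F becomes c·x^i·y^j·1^k = c·x^i·y^j.
Substituting Z = 1: F(X, Y, 1) = 2*x*y - 2*x - 2*y**2 - 2.
Note: deg(f) ≤ deg(F) = 2; strict inequality happens when F is divisible by Z (lost terms).


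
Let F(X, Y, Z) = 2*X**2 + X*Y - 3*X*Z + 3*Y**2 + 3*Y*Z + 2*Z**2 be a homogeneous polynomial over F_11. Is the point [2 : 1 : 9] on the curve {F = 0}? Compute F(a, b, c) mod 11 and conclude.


F(2,1,9) ≡ 5 (mod 11); P is NOT on the curve.

Evaluate F(2, 1, 9) term-by-term (mod 11).
  2*X**2 ↦ 2·4·1·1 = 8
  X*Y ↦ 1·2·1·1 = 2
  -3*X*Z ↦ -3·2·1·9 = -54
  3*Y**2 ↦ 3·1·1·1 = 3
  3*Y*Z ↦ 3·1·1·9 = 27
  2*Z**2 ↦ 2·1·1·81 = 162
Sum: F(2, 1, 9) = (8) + (2) + (-54) + (3) + (27) + (162) = 148.
Reducing mod 11: 148 ≡ 5 (mod 11).
Since F(a, b, c) ≡ 5 ≠ 0 (mod 11), P does NOT lie on the curve.


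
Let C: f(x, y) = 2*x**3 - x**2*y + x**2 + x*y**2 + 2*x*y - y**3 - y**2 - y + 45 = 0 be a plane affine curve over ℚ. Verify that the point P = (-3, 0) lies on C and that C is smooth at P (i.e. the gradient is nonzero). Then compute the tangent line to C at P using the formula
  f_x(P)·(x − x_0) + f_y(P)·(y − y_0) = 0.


Tangent line at P: 48*x - 16*y + 144 = 0.

Step 1: f(-3, 0) = 0, so P lies on C.
Step 2: partial derivatives
  f_x(x, y) = 6*x**2 - 2*x*y + 2*x + y**2 + 2*y, f_y(x, y) = -x**2 + 2*x*y + 2*x - 3*y**2 - 2*y - 1.
  f_x(P) = 48, f_y(P) = -16 (gradient nonzero, so P is smooth).
Step 3: tangent line at P: 48·(x − -3) + -16·(y − 0) = 0.
Expanding: 48*x - 16*y + 144 = 0.


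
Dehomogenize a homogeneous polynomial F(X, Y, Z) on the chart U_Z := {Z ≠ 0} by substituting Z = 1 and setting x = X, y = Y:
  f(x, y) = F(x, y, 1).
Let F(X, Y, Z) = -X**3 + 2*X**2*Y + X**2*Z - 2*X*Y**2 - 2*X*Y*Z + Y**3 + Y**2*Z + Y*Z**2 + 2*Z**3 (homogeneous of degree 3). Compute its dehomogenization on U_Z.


f(x, y) = -x**3 + 2*x**2*y + x**2 - 2*x*y**2 - 2*x*y + y**3 + y**2 + y + 2

On U_Z we set Z = 1. Each monomial c·X^i·Y^j·Z^k in F becomes c·x^i·y^j·1^k = c·x^i·y^j.
Substituting Z = 1: F(X, Y, 1) = -x**3 + 2*x**2*y + x**2 - 2*x*y**2 - 2*x*y + y**3 + y**2 + y + 2.
Note: deg(f) ≤ deg(F) = 3; strict inequality happens when F is divisible by Z (lost terms).


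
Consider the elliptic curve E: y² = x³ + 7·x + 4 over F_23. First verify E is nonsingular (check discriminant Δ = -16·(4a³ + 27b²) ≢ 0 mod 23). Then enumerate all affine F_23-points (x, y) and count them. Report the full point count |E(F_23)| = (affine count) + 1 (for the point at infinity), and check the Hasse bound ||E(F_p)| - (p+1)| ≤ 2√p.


Affine points = {(0, 2), (0, 21), (1, 9), (1, 14), (2, 7), (2, 16), (3, 11), (3, 12), (4, 2), (4, 21), (5, 7), (5, 16), (6, 3), (6, 20), (10, 4), (10, 19), (11, 3), (11, 20), (16, 7), (16, 16), (19, 2), (19, 21), (20, 5), (20, 18)}; affine count = 24; |E(F_23)| = 25.

Discriminant check: Δ ∝ 4a³ + 27b² = 4·7³ + 27·4² = 4·343 + 27·16 ≡ 10 (mod 23). Nonzero ⇒ E is nonsingular.
For each x ∈ F_23, compute rhs = x³ + 7·x + 4 mod 23, then count y ∈ F_23 with y² ≡ rhs.
  x = 0: rhs = 4, matching y values: 2, 21 (2 points).
  x = 1: rhs = 12, matching y values: 9, 14 (2 points).
  x = 2: rhs = 3, matching y values: 7, 16 (2 points).
  x = 3: rhs = 6, matching y values: 11, 12 (2 points).
  x = 4: rhs = 4, matching y values: 2, 21 (2 points).
  x = 5: rhs = 3, matching y values: 7, 16 (2 points).
  x = 6: rhs = 9, matching y values: 3, 20 (2 points).
  x = 7: rhs = 5, matching y values: none (0 points).
  x = 8: rhs = 20, matching y values: none (0 points).
  x = 9: rhs = 14, matching y values: none (0 points).
  x = 10: rhs = 16, matching y values: 4, 19 (2 points).
  x = 11: rhs = 9, matching y values: 3, 20 (2 points).
  x = 12: rhs = 22, matching y values: none (0 points).
  x = 13: rhs = 15, matching y values: none (0 points).
  x = 14: rhs = 17, matching y values: none (0 points).
  x = 15: rhs = 11, matching y values: none (0 points).
  x = 16: rhs = 3, matching y values: 7, 16 (2 points).
  x = 17: rhs = 22, matching y values: none (0 points).
  x = 18: rhs = 5, matching y values: none (0 points).
  x = 19: rhs = 4, matching y values: 2, 21 (2 points).
  x = 20: rhs = 2, matching y values: 5, 18 (2 points).
  x = 21: rhs = 5, matching y values: none (0 points).
  x = 22: rhs = 19, matching y values: none (0 points).
Total affine count: 24.
Full point count |E(F_23)| = 24 + 1 = 25.
Hasse bound: |25 − (23+1)| = |1| = 1 ≤ 2√23 ≈ 9.5917 ✓.
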